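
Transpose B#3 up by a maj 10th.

D##5

Counting three letter names plus an octave up from B lands on D.
A major tenth is 16 semitones; 16 semitones up from B#3 gives D##5.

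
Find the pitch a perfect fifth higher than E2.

B2

Counting five letter names up from E lands on B.
A perfect fifth is 7 semitones; 7 semitones up from E2 gives B2.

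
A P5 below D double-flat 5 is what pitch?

Counting five letter names down from D lands on G.
A perfect fifth spans 7 semitones, so from Dbb5 the target pitch is Gbb4.

G double-flat 4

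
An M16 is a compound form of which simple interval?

major second

Subtracting seven from the interval number removes an octave: 16 − 14 = 2.
Quality carries through unchanged, so the simple form is a major second.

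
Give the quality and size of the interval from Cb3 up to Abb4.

C to A spans six letter names (C-D-E-F-G-A), plus an octave: a thirteenth.
Cb3 to Abb4 is 20 semitones, a half step short of the major thirteenth (21), so this is minor.
(Equivalently, a compound minor sixth: a minor sixth plus an octave.)

m13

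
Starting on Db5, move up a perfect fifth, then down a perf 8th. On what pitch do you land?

Ab4

Db5 up a perfect fifth → Ab5 (7 semitones).
A perfect octave down from Ab5 is Ab4.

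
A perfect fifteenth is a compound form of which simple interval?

perfect 8th

Subtracting seven from the interval number removes an octave: 15 − 7 = 8.
Quality carries through unchanged, so the simple form is a perfect octave.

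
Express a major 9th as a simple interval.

M2

Subtracting seven from the interval number removes an octave: 9 − 7 = 2.
Quality carries through unchanged, so the simple form is a major second.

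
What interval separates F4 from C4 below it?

Descending from F4 to C4 is the same interval as ascending C4 to F4.
C to F spans four letter names (C-D-E-F) — that makes it a fourth of some quality.
The perfect fourth spans 5 semitones, and C4 to F4 is exactly 5 semitones — so this is a perfect fourth.

perfect fourth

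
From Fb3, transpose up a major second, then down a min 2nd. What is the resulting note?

F3

Fb3 up a major second → Gb3 (2 semitones).
A minor second down from Gb3 is F3.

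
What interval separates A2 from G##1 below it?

Descending from A2 to G##1 is the same interval as ascending G##1 to A2.
G to A spans two letter names (G-A), plus an octave — that makes it a ninth of some quality.
G##1 to A2 spans 12 semitones — two semitones narrower than the major ninth (14) — giving a diminished ninth.

diminished ninth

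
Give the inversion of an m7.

The rule of nine gives the new number: 9 − 7 = 2, so a seventh becomes a second.
The quality also flips — minor becomes major — giving a major second.

major 2nd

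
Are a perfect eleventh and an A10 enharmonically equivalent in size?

A perfect eleventh spans 17 semitones, and an augmented tenth also spans 17 semitones — they're enharmonic.

Yes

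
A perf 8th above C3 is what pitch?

The letter stays C (same as the start), shifted an octave up.
A perfect octave is 12 semitones; 12 semitones up from C3 gives C4.

C4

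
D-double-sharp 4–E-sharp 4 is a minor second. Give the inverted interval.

Interval numbers invert to sum to nine: 2 + 7 = 9, so a second inverts to a seventh.
The quality also flips — minor becomes major — giving a major seventh.

major 7th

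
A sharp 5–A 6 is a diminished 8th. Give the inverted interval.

augmented 1st

The rule of nine gives the new number: 9 − 8 = 1, so an octave becomes a unison.
The quality also flips — diminished becomes augmented — giving an augmented unison.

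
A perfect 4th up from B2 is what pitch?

E3

The fourth takes the letter from B up to E.
A perfect fourth spans 5 semitones, so from B2 the target pitch is E3.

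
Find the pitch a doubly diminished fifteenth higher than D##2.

A fifteenth keeps the letter name D, two octaves up from D.
A doubly diminished fifteenth is 22 semitones; 22 semitones up from D##2 gives D4.

D4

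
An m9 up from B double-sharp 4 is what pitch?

C double-sharp 6

Counting two letter names plus an octave up from B lands on C.
Moving 13 semitones up from B##4 (the size of a minor ninth) reaches C##6.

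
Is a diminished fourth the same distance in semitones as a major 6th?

A diminished fourth is 4 semitones but a major sixth is 9 semitones — different sizes.

No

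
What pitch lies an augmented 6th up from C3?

Counting six letter names up from C lands on A.
An augmented sixth spans 10 semitones, so from C3 the target pitch is A#3.

A#3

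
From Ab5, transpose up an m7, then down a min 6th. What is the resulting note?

Bb5

A minor seventh up from Ab5 is Gb6.
A minor sixth down from Gb6 is Bb5.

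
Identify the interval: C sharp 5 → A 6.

minor thirteenth

C to A spans six letter names (C-D-E-F-G-A), plus an octave — that makes it a thirteenth of some quality.
C#5 to A6 is 20 semitones, a half step short of the major thirteenth (21), so this is minor.
(Equivalently, a compound minor sixth: a minor sixth plus an octave.)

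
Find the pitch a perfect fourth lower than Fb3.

Cb3

Counting four letter names down from F lands on C.
Moving 5 semitones down from Fb3 (the size of a perfect fourth) reaches Cb3.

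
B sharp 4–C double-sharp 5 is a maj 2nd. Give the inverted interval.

Interval numbers invert to sum to nine: 2 + 7 = 9, so a second inverts to a seventh.
Quality inverts too: major becomes minor. That makes the inversion a minor seventh.

minor seventh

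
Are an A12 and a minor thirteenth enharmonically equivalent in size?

Yes

Both span 20 semitones: an augmented twelfth and a minor thirteenth are the same chromatic distance.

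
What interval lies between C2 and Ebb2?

diminished 3rd

C to E spans three letter names (C-D-E), so the interval is some kind of third.
The major third is 4 semitones; here we have 2, two semitones narrower: diminished.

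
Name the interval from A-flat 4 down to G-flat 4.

major second

Descending from Ab4 to Gb4 is the same interval as ascending Gb4 to Ab4.
G to A spans two letter names (G-A): a second.
Counting semitones, Gb4→Ab4 is 2, which is the major second.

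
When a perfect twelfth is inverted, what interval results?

perfect 4th

First reduce the compound perfect twelfth to its simple form, a perfect fifth.
The rule of nine gives the new number: 9 − 5 = 4, so a fifth becomes a fourth.
The quality also flips — perfect stays perfect — giving a perfect fourth.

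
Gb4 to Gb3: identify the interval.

Descending from Gb4 to Gb3 is the same interval as ascending Gb3 to Gb4.
G to G is the same letter name, plus an octave, so the interval is some kind of octave.
Gb3 to Gb4 is 12 semitones, matching the perfect octave exactly, so the quality is perfect.

perfect octave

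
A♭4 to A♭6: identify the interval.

A to A is the same letter name, plus 2 octaves — that makes it a fifteenth of some quality.
Counting semitones, Ab4→Ab6 is 24, which is the perfect fifteenth.
(Equivalently, a compound perfect octave: a perfect octave plus an octave.)

perfect fifteenth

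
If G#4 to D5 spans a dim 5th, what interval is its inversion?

augmented fourth

Interval numbers invert to sum to nine: 5 + 4 = 9, so a fifth inverts to a fourth.
The quality also flips — diminished becomes augmented — giving an augmented fourth.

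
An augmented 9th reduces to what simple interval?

Each octave removed subtracts seven from the number: 9 − 7 = 2.
So an augmented ninth is an octave plus an augmented second. The quality is unchanged.

A2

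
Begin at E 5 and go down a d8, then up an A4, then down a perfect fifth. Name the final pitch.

D double-sharp 4

Down a diminished octave from E5: E#4 (11 semitones down).
Up an augmented fourth from E#4: A##4 (6 semitones up).
Down a perfect fifth from A##4: D##4 (7 semitones down).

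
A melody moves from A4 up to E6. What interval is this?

P12

A to E spans five letter names (A-B-C-D-E), plus an octave: a twelfth.
A4 to E6 is 19 semitones, matching the perfect twelfth exactly, so the quality is perfect.
(Equivalently, a compound perfect fifth: a perfect fifth plus an octave.)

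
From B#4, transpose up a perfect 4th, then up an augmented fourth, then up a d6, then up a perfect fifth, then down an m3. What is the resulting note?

A perfect fourth up from B#4 is E#5.
Up an augmented fourth from E#5: A##5 (6 semitones up).
A diminished sixth up from A##5 is F#6.
A perfect fifth up from F#6 is C#7.
Down a minor third from C#7: A#6 (3 semitones down).

A#6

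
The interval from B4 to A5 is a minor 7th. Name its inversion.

Inverted interval numbers add to nine, so a seventh pairs with a second (7 + 2 = 9).
And minor becomes major under inversion, so we get a major second.

major 2nd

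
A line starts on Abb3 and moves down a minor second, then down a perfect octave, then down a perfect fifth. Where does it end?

Abb3 down a minor second → Gb3 (1 semitone).
Gb3 down a perfect octave → Gb2 (12 semitones).
A perfect fifth down from Gb2 is Cb2.

Cb2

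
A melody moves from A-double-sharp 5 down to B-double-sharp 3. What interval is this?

m14

Descending from A##5 to B##3 is the same interval as ascending B##3 to A##5.
B to A spans seven letter names (B-C-D-E-F-G-A), plus an octave, so the interval is some kind of fourteenth.
A major fourteenth would be 23 semitones, but B##3 to A##5 is 22 — one semitone narrower, making it a minor fourteenth.
(Equivalently, a compound minor seventh: a minor seventh plus an octave.)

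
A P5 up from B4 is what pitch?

F#5

Five letter names up from B: F.
A perfect fifth spans 7 semitones, so from B4 the target pitch is F#5.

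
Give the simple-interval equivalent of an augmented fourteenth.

augmented 7th

Take out an octave (7 from the number): 14 − 7 = 7.
So an augmented fourteenth is an octave plus an augmented seventh. The quality is unchanged.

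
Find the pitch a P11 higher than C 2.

Counting four letter names plus an octave up from C lands on F.
A perfect eleventh is 17 semitones; 17 semitones up from C2 gives F3.

F 3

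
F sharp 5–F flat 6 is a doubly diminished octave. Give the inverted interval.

doubly augmented unison

Inverted interval numbers add to nine, so an octave pairs with a unison (8 + 1 = 9).
The quality also flips — doubly diminished becomes doubly augmented — giving a doubly augmented unison.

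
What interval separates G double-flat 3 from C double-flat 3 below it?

perfect 5th

Descending from Gbb3 to Cbb3 is the same interval as ascending Cbb3 to Gbb3.
C to G spans five letter names (C-D-E-F-G) — that makes it a fifth of some quality.
Cbb3 to Gbb3 is 7 semitones, matching the perfect fifth exactly, so the quality is perfect.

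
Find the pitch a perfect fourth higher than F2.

Counting four letter names up from F lands on B.
A perfect fourth spans 5 semitones, so from F2 the target pitch is Bb2.

Bb2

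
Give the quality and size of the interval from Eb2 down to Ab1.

Descending from Eb2 to Ab1 is the same interval as ascending Ab1 to Eb2.
A to E spans five letter names (A-B-C-D-E), so the interval is some kind of fifth.
The perfect fifth spans 7 semitones, and Ab1 to Eb2 is exactly 7 semitones — so this is a perfect fifth.

perfect fifth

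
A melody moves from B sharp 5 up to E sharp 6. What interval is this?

B to E spans four letter names (B-C-D-E): a fourth.
The perfect fourth spans 5 semitones, and B#5 to E#6 is exactly 5 semitones — so this is a perfect fourth.

perfect fourth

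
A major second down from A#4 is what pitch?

G#4

Two letter names down from A: G.
A major second is 2 semitones; 2 semitones down from A#4 gives G#4.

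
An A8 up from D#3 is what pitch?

For an octave the letter name doesn't change: still D, an octave up.
An augmented octave is 13 semitones; 13 semitones up from D#3 gives D##4.

D##4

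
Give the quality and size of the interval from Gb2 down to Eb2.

Descending from Gb2 to Eb2 is the same interval as ascending Eb2 to Gb2.
E to G spans three letter names (E-F-G) — that makes it a third of some quality.
A major third would be 4 semitones, but Eb2 to Gb2 is 3 — one semitone narrower, making it a minor third.

minor third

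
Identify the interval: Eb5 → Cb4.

major tenth

Descending from Eb5 to Cb4 is the same interval as ascending Cb4 to Eb5.
C to E spans three letter names (C-D-E), plus an octave, so the interval is some kind of tenth.
The major tenth spans 16 semitones, and Cb4 to Eb5 is exactly 16 semitones — so this is a major tenth.
(Equivalently, a compound major third: a major third plus an octave.)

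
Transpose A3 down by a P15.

A1

For a fifteenth the letter name doesn't change: still A, two octaves down.
A perfect fifteenth spans 24 semitones, so from A3 the target pitch is A1.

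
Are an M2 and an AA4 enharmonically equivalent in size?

No

A major second is 2 semitones but a doubly augmented fourth is 7 semitones — different sizes.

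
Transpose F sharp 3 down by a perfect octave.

The letter stays F (same as the start), shifted an octave down.
A perfect octave is 12 semitones; 12 semitones down from F#3 gives F#2.

F sharp 2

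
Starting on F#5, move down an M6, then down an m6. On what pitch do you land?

A major sixth down from F#5 is A4.
A minor sixth down from A4 is C#4.

C#4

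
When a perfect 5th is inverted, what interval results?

Interval numbers invert to sum to nine: 5 + 4 = 9, so a fifth inverts to a fourth.
Quality inverts too: perfect stays perfect. That makes the inversion a perfect fourth.

perfect fourth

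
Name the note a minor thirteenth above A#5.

The thirteenth's letter: A up six letter names plus an octave → F.
A minor thirteenth is 20 semitones; 20 semitones up from A#5 gives F#7.

F#7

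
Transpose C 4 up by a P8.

C 5

For an octave the letter name doesn't change: still C, an octave up.
A perfect octave is 12 semitones; 12 semitones up from C4 gives C5.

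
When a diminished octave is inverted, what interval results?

A1

Inverted interval numbers add to nine, so an octave pairs with a unison (8 + 1 = 9).
Quality inverts too: diminished becomes augmented. That makes the inversion an augmented unison.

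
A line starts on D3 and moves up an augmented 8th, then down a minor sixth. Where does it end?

F##3

Up an augmented octave from D3: D#4 (13 semitones up).
D#4 down a minor sixth → F##3 (8 semitones).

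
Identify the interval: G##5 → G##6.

G to G is the same letter name, plus an octave — that makes it an octave of some quality.
G##5 to G##6 is 12 semitones, matching the perfect octave exactly, so the quality is perfect.

P8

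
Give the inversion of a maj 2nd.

The rule of nine gives the new number: 9 − 2 = 7, so a second becomes a seventh.
And major becomes minor under inversion, so we get a minor seventh.

m7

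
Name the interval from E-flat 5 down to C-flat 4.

Descending from Eb5 to Cb4 is the same interval as ascending Cb4 to Eb5.
C to E spans three letter names (C-D-E), plus an octave, so the interval is some kind of tenth.
Counting semitones, Cb4→Eb5 is 16, which is the major tenth.
(Equivalently, a compound major third: a major third plus an octave.)

M10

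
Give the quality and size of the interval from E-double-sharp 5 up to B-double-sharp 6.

E to B spans five letter names (E-F-G-A-B), plus an octave — that makes it a twelfth of some quality.
The perfect twelfth spans 19 semitones, and E##5 to B##6 is exactly 19 semitones — so this is a perfect twelfth.
(Equivalently, a compound perfect fifth: a perfect fifth plus an octave.)

perfect twelfth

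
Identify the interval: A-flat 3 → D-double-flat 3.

A5

Descending from Ab3 to Dbb3 is the same interval as ascending Dbb3 to Ab3.
D to A spans five letter names (D-E-F-G-A), so the interval is some kind of fifth.
The perfect fifth is 7 semitones; here we have 8, one semitone wider: augmented.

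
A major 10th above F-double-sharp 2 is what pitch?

Three letters up from F (plus an octave) reaches A.
Moving 16 semitones up from F##2 (the size of a major tenth) reaches A##3.

A-double-sharp 3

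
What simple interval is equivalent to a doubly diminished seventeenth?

doubly diminished third

Subtracting seven from the interval number removes an octave: 17 − 14 = 3.
Quality carries through unchanged, so the simple form is a doubly diminished third.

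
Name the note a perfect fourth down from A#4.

Four letter names down from A: E.
A perfect fourth spans 5 semitones, so from A#4 the target pitch is E#4.

E#4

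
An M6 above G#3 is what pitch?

E#4

The sixth takes the letter from G up to E.
A major sixth spans 9 semitones, so from G#3 the target pitch is E#4.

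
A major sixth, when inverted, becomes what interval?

minor 3rd

Inverted interval numbers add to nine, so a sixth pairs with a third (6 + 3 = 9).
The quality also flips — major becomes minor — giving a minor third.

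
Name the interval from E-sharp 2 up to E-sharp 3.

perfect octave

E to E is the same letter name, plus an octave — that makes it an octave of some quality.
Counting semitones, E#2→E#3 is 12, which is the perfect octave.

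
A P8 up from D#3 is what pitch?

D#4

The letter stays D (same as the start), shifted an octave up.
A perfect octave is 12 semitones; 12 semitones up from D#3 gives D#4.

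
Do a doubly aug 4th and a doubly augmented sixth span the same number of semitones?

No

A doubly augmented fourth is 7 semitones but a doubly augmented sixth is 11 semitones — different sizes.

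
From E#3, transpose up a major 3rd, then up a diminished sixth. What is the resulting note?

E#3 up a major third → G##3 (4 semitones).
G##3 up a diminished sixth → E4 (7 semitones).

E4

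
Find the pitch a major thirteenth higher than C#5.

A#6

Counting six letter names plus an octave up from C lands on A.
A major thirteenth is 21 semitones; 21 semitones up from C#5 gives A#6.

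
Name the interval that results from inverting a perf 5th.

Interval numbers invert to sum to nine: 5 + 4 = 9, so a fifth inverts to a fourth.
The quality also flips — perfect stays perfect — giving a perfect fourth.

perfect fourth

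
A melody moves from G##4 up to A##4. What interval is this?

major 2nd

G to A spans two letter names (G-A) — that makes it a second of some quality.
The major second spans 2 semitones, and G##4 to A##4 is exactly 2 semitones — so this is a major second.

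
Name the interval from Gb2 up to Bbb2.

G to B spans three letter names (G-A-B), so the interval is some kind of third.
Gb2 to Bbb2 is 3 semitones, a half step short of the major third (4), so this is minor.

m3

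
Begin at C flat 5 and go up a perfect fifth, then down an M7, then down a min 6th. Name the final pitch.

Up a perfect fifth from Cb5: Gb5 (7 semitones up).
Gb5 down a major seventh → Abb4 (11 semitones).
Down a minor sixth from Abb4: Cb4 (8 semitones down).

C flat 4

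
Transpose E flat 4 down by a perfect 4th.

The fourth takes the letter from E down to B.
Moving 5 semitones down from Eb4 (the size of a perfect fourth) reaches Bb3.

B flat 3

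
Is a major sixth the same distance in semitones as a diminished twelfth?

A major sixth spans 9 semitones; a diminished twelfth spans 18 semitones. They differ by 9.

No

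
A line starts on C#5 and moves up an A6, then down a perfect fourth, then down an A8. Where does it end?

Up an augmented sixth from C#5: A##5 (10 semitones up).
Down a perfect fourth from A##5: E##5 (5 semitones down).
An augmented octave down from E##5 is E#4.

E#4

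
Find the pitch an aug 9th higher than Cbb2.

Db3

Counting two letter names plus an octave up from C lands on D.
An augmented ninth spans 15 semitones, so from Cbb2 the target pitch is Db3.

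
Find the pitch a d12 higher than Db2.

Abb3

The twelfth's letter: D up five letter names plus an octave → A.
Moving 18 semitones up from Db2 (the size of a diminished twelfth) reaches Abb3.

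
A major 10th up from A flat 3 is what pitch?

C 5

Three letters up from A (plus an octave) reaches C.
Moving 16 semitones up from Ab3 (the size of a major tenth) reaches C5.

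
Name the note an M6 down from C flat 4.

E double-flat 3

The sixth takes the letter from C down to E.
A major sixth spans 9 semitones, so from Cb4 the target pitch is Ebb3.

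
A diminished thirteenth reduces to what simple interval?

diminished 6th

Each octave removed subtracts seven from the number: 13 − 7 = 6.
That makes a diminished thirteenth a compound diminished sixth — an octave plus a diminished sixth.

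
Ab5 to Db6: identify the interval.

A to D spans four letter names (A-B-C-D), so the interval is some kind of fourth.
The perfect fourth spans 5 semitones, and Ab5 to Db6 is exactly 5 semitones — so this is a perfect fourth.

perfect 4th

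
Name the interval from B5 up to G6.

B to G spans six letter names (B-C-D-E-F-G) — that makes it a sixth of some quality.
B5 to G6 is 8 semitones, a half step short of the major sixth (9), so this is minor.

m6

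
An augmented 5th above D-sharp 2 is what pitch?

The fifth takes the letter from D up to A.
An augmented fifth is 8 semitones; 8 semitones up from D#2 gives A##2.

A-double-sharp 2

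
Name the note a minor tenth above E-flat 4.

Counting three letter names plus an octave up from E lands on G.
Moving 15 semitones up from Eb4 (the size of a minor tenth) reaches Gb5.

G-flat 5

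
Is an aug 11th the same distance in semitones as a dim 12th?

Yes

An augmented eleventh = 18 semitones = a diminished twelfth; enharmonically equal.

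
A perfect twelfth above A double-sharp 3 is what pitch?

The twelfth's letter: A up five letter names plus an octave → E.
A perfect twelfth is 19 semitones; 19 semitones up from A##3 gives E##5.

E double-sharp 5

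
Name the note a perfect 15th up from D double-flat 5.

A fifteenth keeps the letter name D, two octaves up from D.
A perfect fifteenth spans 24 semitones, so from Dbb5 the target pitch is Dbb7.

D double-flat 7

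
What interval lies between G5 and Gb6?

G to G is the same letter name, plus an octave, so the interval is some kind of octave.
The perfect octave is 12 semitones; here we have 11, one semitone narrower: diminished.

diminished 8th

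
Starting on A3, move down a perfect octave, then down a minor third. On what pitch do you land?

F#2

A3 down a perfect octave → A2 (12 semitones).
A2 down a minor third → F#2 (3 semitones).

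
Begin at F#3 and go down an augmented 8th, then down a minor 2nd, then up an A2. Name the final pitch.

F##2

F#3 down an augmented octave → F2 (13 semitones).
A minor second down from F2 is E2.
E2 up an augmented second → F##2 (3 semitones).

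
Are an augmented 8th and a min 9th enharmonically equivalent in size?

Yes

Both span 13 semitones: an augmented octave and a minor ninth are the same chromatic distance.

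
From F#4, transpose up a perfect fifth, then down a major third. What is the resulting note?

F#4 up a perfect fifth → C#5 (7 semitones).
C#5 down a major third → A4 (4 semitones).

A4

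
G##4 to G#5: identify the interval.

d8

G to G is the same letter name, plus an octave: an octave.
The perfect octave is 12 semitones; here we have 11, one semitone narrower: diminished.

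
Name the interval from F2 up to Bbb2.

F to B spans four letter names (F-G-A-B) — that makes it a fourth of some quality.
A perfect fourth would be 5 semitones; F2 to Bbb2 is 4, one semitone narrower, so the interval is diminished.

d4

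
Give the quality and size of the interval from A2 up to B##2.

doubly augmented second

A to B spans two letter names (A-B) — that makes it a second of some quality.
A major second would be 2 semitones; A2 to B##2 is 4, two semitones wider, so the interval is doubly augmented.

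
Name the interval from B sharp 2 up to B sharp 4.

B to B is the same letter name, plus 2 octaves, so the interval is some kind of fifteenth.
B#2 to B#4 is 24 semitones, matching the perfect fifteenth exactly, so the quality is perfect.
(Equivalently, a compound perfect octave: a perfect octave plus an octave.)

P15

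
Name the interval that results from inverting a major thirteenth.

minor third

First reduce the compound major thirteenth to its simple form, a major sixth.
Interval numbers invert to sum to nine: 6 + 3 = 9, so a sixth inverts to a third.
The quality also flips — major becomes minor — giving a minor third.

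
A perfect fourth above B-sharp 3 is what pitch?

E-sharp 4

Four letter names up from B: E.
A perfect fourth spans 5 semitones, so from B#3 the target pitch is E#4.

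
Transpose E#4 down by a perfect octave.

E#3

For an octave the letter name doesn't change: still E, an octave down.
A perfect octave is 12 semitones; 12 semitones down from E#4 gives E#3.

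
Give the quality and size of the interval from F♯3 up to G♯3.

F to G spans two letter names (F-G), so the interval is some kind of second.
Counting semitones, F#3→G#3 is 2, which is the major second.

major second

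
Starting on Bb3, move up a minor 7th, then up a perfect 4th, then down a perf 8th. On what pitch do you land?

Db4

Bb3 up a minor seventh → Ab4 (10 semitones).
Up a perfect fourth from Ab4: Db5 (5 semitones up).
Db5 down a perfect octave → Db4 (12 semitones).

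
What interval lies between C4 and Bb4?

m7

C to B spans seven letter names (C-D-E-F-G-A-B), so the interval is some kind of seventh.
A major seventh would be 11 semitones, but C4 to Bb4 is 10 — one semitone narrower, making it a minor seventh.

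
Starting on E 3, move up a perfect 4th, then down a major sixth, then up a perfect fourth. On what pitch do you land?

Up a perfect fourth from E3: A3 (5 semitones up).
A3 down a major sixth → C3 (9 semitones).
A perfect fourth up from C3 is F3.

F 3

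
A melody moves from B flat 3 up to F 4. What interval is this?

perfect fifth

B to F spans five letter names (B-C-D-E-F), so the interval is some kind of fifth.
Bb3 to F4 is 7 semitones, matching the perfect fifth exactly, so the quality is perfect.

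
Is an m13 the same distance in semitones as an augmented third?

A minor thirteenth spans 20 semitones; an augmented third spans 5 semitones. They differ by 15.

No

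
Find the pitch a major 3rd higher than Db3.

F3

The third takes the letter from D up to F.
A major third is 4 semitones; 4 semitones up from Db3 gives F3.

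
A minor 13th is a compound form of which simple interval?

Each octave removed subtracts seven from the number: 13 − 7 = 6.
Quality carries through unchanged, so the simple form is a minor sixth.

m6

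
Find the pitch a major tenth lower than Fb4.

Dbb3

The tenth's letter: F down three letter names plus an octave → D.
A major tenth spans 16 semitones, so from Fb4 the target pitch is Dbb3.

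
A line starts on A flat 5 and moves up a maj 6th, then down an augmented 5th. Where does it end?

Ab5 up a major sixth → F6 (9 semitones).
Down an augmented fifth from F6: Bbb5 (8 semitones down).

B double-flat 5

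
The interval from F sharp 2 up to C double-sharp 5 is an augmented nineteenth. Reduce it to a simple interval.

augmented 5th

Subtracting seven from the interval number removes an octave: 19 − 14 = 5.
That makes an augmented nineteenth a compound augmented fifth — 2 octaves plus an augmented fifth.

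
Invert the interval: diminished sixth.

The rule of nine gives the new number: 9 − 6 = 3, so a sixth becomes a third.
And diminished becomes augmented under inversion, so we get an augmented third.

augmented 3rd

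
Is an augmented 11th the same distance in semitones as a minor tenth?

No

An augmented eleventh is 18 semitones but a minor tenth is 15 semitones — different sizes.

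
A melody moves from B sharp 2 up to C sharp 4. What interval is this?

m9

B to C spans two letter names (B-C), plus an octave — that makes it a ninth of some quality.
B#2 to C#4 is 13 semitones, a half step short of the major ninth (14), so this is minor.
(Equivalently, a compound minor second: a minor second plus an octave.)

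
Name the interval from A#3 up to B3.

minor second

A to B spans two letter names (A-B) — that makes it a second of some quality.
A#3 to B3 is 1 semitone, a half step short of the major second (2), so this is minor.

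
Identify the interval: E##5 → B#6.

diminished twelfth

E to B spans five letter names (E-F-G-A-B), plus an octave, so the interval is some kind of twelfth.
The perfect twelfth is 19 semitones; here we have 18, one semitone narrower: diminished.
(Equivalently, a compound diminished fifth: a diminished fifth plus an octave.)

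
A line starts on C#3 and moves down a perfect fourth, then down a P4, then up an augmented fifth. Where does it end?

A##2

C#3 down a perfect fourth → G#2 (5 semitones).
Down a perfect fourth from G#2: D#2 (5 semitones down).
D#2 up an augmented fifth → A##2 (8 semitones).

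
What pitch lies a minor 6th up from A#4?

Counting six letter names up from A lands on F.
A minor sixth is 8 semitones; 8 semitones up from A#4 gives F#5.

F#5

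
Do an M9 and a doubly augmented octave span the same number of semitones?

A major ninth spans 14 semitones, and a doubly augmented octave also spans 14 semitones — they're enharmonic.

Yes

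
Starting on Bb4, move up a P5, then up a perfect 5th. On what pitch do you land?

Up a perfect fifth from Bb4: F5 (7 semitones up).
A perfect fifth up from F5 is C6.

C6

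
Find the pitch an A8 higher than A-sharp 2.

A-double-sharp 3

For an octave the letter name doesn't change: still A, an octave up.
An augmented octave is 13 semitones; 13 semitones up from A#2 gives A##3.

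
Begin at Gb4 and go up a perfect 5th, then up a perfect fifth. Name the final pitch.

Gb4 up a perfect fifth → Db5 (7 semitones).
Db5 up a perfect fifth → Ab5 (7 semitones).

Ab5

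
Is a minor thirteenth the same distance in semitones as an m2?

No

20 semitones (minor thirteenth) vs 1 semitone (minor second): not equal.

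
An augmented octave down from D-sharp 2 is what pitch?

For an octave the letter name doesn't change: still D, an octave down.
An augmented octave is 13 semitones; 13 semitones down from D#2 gives D1.

D 1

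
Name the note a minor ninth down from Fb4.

Eb3

The ninth's letter: F down two letter names plus an octave → E.
A minor ninth is 13 semitones; 13 semitones down from Fb4 gives Eb3.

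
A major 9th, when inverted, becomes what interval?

First reduce the compound major ninth to its simple form, a major second.
The rule of nine gives the new number: 9 − 2 = 7, so a second becomes a seventh.
The quality also flips — major becomes minor — giving a minor seventh.

minor seventh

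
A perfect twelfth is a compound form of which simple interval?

perfect fifth

Subtracting seven from the interval number removes an octave: 12 − 7 = 5.
That makes a perfect twelfth a compound perfect fifth — an octave plus a perfect fifth.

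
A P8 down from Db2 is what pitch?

Db1

The letter stays D (same as the start), shifted an octave down.
Moving 12 semitones down from Db2 (the size of a perfect octave) reaches Db1.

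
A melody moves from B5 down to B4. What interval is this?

perfect octave

Descending from B5 to B4 is the same interval as ascending B4 to B5.
B to B is the same letter name, plus an octave, so the interval is some kind of octave.
Counting semitones, B4→B5 is 12, which is the perfect octave.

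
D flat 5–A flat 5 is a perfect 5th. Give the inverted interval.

P4

Inverted interval numbers add to nine, so a fifth pairs with a fourth (5 + 4 = 9).
The quality also flips — perfect stays perfect — giving a perfect fourth.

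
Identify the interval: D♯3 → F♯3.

minor third

D to F spans three letter names (D-E-F) — that makes it a third of some quality.
A major third would be 4 semitones, but D#3 to F#3 is 3 — one semitone narrower, making it a minor third.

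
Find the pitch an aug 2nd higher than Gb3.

A3

Counting two letter names up from G lands on A.
An augmented second is 3 semitones; 3 semitones up from Gb3 gives A3.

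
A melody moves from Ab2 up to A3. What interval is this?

augmented octave

A to A is the same letter name, plus an octave — that makes it an octave of some quality.
The perfect octave is 12 semitones; here we have 13, one semitone wider: augmented.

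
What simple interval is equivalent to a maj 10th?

Subtracting seven from the interval number removes an octave: 10 − 7 = 3.
So a major tenth is an octave plus a major third. The quality is unchanged.

major third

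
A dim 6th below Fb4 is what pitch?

A3

Six letter names down from F: A.
A diminished sixth is 7 semitones; 7 semitones down from Fb4 gives A3.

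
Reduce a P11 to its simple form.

perfect fourth

Each octave removed subtracts seven from the number: 11 − 7 = 4.
Quality carries through unchanged, so the simple form is a perfect fourth.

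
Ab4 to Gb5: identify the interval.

minor seventh

A to G spans seven letter names (A-B-C-D-E-F-G) — that makes it a seventh of some quality.
A major seventh would be 11 semitones, but Ab4 to Gb5 is 10 — one semitone narrower, making it a minor seventh.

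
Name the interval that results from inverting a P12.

First reduce the compound perfect twelfth to its simple form, a perfect fifth.
The rule of nine gives the new number: 9 − 5 = 4, so a fifth becomes a fourth.
Quality inverts too: perfect stays perfect. That makes the inversion a perfect fourth.

P4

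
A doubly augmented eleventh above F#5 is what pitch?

B##6

Counting four letter names plus an octave up from F lands on B.
Moving 19 semitones up from F#5 (the size of a doubly augmented eleventh) reaches B##6.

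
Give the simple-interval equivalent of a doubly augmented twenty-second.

doubly augmented 8th

Subtracting seven from the interval number removes an octave: 22 − 14 = 8.
So a doubly augmented twenty-second is 2 octaves plus a doubly augmented octave. The quality is unchanged.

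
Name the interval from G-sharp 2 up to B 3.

minor tenth

G to B spans three letter names (G-A-B), plus an octave, so the interval is some kind of tenth.
G#2 to B3 is 15 semitones, a half step short of the major tenth (16), so this is minor.
(Equivalently, a compound minor third: a minor third plus an octave.)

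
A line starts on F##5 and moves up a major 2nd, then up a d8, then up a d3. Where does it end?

Bb6

A major second up from F##5 is G##5.
Up a diminished octave from G##5: G#6 (11 semitones up).
G#6 up a diminished third → Bb6 (2 semitones).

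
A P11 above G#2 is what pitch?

Counting four letter names plus an octave up from G lands on C.
A perfect eleventh spans 17 semitones, so from G#2 the target pitch is C#4.

C#4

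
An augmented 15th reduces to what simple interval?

Subtracting seven from the interval number removes an octave: 15 − 7 = 8.
That makes an augmented fifteenth a compound augmented octave — an octave plus an augmented octave.

augmented octave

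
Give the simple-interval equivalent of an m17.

Subtracting seven from the interval number removes an octave: 17 − 14 = 3.
Quality carries through unchanged, so the simple form is a minor third.

m3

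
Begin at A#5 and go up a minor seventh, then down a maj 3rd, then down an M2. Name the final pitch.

A minor seventh up from A#5 is G#6.
Down a major third from G#6: E6 (4 semitones down).
E6 down a major second → D6 (2 semitones).

D6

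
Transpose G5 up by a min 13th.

Eb7

Six letters up from G (plus an octave) reaches E.
Moving 20 semitones up from G5 (the size of a minor thirteenth) reaches Eb7.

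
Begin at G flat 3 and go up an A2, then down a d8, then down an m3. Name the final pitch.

Gb3 up an augmented second → A3 (3 semitones).
Down a diminished octave from A3: A#2 (11 semitones down).
Down a minor third from A#2: F##2 (3 semitones down).

F double-sharp 2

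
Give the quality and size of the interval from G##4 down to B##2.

minor thirteenth

Descending from G##4 to B##2 is the same interval as ascending B##2 to G##4.
B to G spans six letter names (B-C-D-E-F-G), plus an octave, so the interval is some kind of thirteenth.
At 20 semitones, B##2→G##4 falls one short of a major thirteenth: minor.
(Equivalently, a compound minor sixth: a minor sixth plus an octave.)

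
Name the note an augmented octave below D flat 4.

D double-flat 3

The letter stays D (same as the start), shifted an octave down.
An augmented octave spans 13 semitones, so from Db4 the target pitch is Dbb3.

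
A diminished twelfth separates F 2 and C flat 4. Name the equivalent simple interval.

diminished fifth

Subtracting seven from the interval number removes an octave: 12 − 7 = 5.
Quality carries through unchanged, so the simple form is a diminished fifth.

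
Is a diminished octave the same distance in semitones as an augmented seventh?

A diminished octave spans 11 semitones; an augmented seventh spans 12 semitones. They differ by 1.

No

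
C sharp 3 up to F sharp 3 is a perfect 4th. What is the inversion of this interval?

Inverted interval numbers add to nine, so a fourth pairs with a fifth (4 + 5 = 9).
And perfect stays perfect under inversion, so we get a perfect fifth.

perfect fifth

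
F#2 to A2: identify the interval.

m3

F to A spans three letter names (F-G-A), so the interval is some kind of third.
F#2 to A2 is 3 semitones, a half step short of the major third (4), so this is minor.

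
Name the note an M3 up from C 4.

Three letter names up from C: E.
A major third spans 4 semitones, so from C4 the target pitch is E4.

E 4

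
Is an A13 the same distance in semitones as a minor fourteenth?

Yes

An augmented thirteenth = 22 semitones = a minor fourteenth; enharmonically equal.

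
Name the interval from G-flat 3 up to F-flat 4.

G to F spans seven letter names (G-A-B-C-D-E-F): a seventh.
At 10 semitones, Gb3→Fb4 falls one short of a major seventh: minor.

minor 7th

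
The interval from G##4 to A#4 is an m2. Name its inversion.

The rule of nine gives the new number: 9 − 2 = 7, so a second becomes a seventh.
The quality also flips — minor becomes major — giving a major seventh.

major seventh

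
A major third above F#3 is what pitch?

A#3

Counting three letter names up from F lands on A.
A major third is 4 semitones; 4 semitones up from F#3 gives A#3.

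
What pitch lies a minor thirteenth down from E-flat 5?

Counting six letter names plus an octave down from E lands on G.
A minor thirteenth is 20 semitones; 20 semitones down from Eb5 gives G3.

G 3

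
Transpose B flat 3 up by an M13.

Six letters up from B (plus an octave) reaches G.
Moving 21 semitones up from Bb3 (the size of a major thirteenth) reaches G5.

G 5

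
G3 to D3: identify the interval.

Descending from G3 to D3 is the same interval as ascending D3 to G3.
D to G spans four letter names (D-E-F-G) — that makes it a fourth of some quality.
The perfect fourth spans 5 semitones, and D3 to G3 is exactly 5 semitones — so this is a perfect fourth.

perfect fourth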